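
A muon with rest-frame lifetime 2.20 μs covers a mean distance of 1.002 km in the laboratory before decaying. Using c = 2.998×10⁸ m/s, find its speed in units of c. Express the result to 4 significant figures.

d = βγcτ ⇒ βγ = d/(cτ) = 1002 m / (659.56 m) = 1.5192.
β = (βγ)/√(1+(βγ)²) = 1.5192/√3.30797 = 0.8353.

0.8353c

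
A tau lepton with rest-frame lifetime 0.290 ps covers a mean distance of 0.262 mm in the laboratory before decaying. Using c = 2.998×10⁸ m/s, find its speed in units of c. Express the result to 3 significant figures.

Let x = d/(cτ) = 2.620×10^-4 m / (2.998×10⁸ m/s × 2.900×10^-13 s) = 3.0135. Since d = βγcτ, x = βγ = β/√(1−β²).
Solving: β² = x²/(1+x²) = 9.08118/10.08118 = 0.900805, so β = 0.949.

0.949c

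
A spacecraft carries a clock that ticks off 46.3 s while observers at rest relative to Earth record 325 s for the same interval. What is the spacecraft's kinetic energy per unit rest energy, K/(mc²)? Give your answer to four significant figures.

6.019

γ = Δt/Δτ = 325/46.3 = 7.01944.
K/(mc²) = γ − 1 = 7.01944 − 1 = 6.019.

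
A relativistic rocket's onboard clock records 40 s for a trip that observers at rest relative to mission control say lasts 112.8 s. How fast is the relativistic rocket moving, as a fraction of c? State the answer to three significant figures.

γ = Δt/Δτ = 112.8/40 = 2.82.
β = √(1 − 1/γ²) = √(1 − 0.125748) = √0.874252 = 0.935.

0.935c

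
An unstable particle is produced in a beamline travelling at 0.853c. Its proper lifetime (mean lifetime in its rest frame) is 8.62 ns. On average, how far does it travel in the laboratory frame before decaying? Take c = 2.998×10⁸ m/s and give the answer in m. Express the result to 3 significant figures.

4.22 m

Lorentz factor: γ = (1 − 0.727609)^(−1/2) = 1.916.
Lab-frame lifetime: Δt = γτ = 1.916 × 8.62 ns = 16.516 ns.
Distance: d = vΔt = 0.853 × 2.998×10⁸ m/s × 1.6516×10^-8 s = 4.22 m.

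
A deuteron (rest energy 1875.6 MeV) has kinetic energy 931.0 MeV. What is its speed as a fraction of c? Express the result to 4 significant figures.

0.7439c

γ = 1 + K/(mc²) = 1 + 931.0/1875.6 = 1.4964.
β = √(1 − 1/γ²) = √(1 − 0.446585) = √0.553415 = 0.7439.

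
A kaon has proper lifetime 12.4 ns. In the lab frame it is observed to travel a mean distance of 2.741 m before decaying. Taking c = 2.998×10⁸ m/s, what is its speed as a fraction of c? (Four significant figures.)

Lab distance = (lab lifetime)·v = γτ·βc, so βγ = d/(cτ) = 2.741/(2.998×10⁸ × 1.240×10^-8) = 0.73732.
With βγ = 0.73732: γ² = 1 + (βγ)² = 1.543641, and β = (βγ)/γ = 0.73732/1.24243 = 0.5934.

0.5934c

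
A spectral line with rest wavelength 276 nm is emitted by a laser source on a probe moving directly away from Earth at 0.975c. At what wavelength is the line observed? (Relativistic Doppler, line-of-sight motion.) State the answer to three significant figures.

Relativistic Doppler for wavelength: λ_obs = λ_src · √((1+β)/(1−β)).
With β = 0.975: factor = √(1.975/0.025) = 8.8882.
λ_obs = 276 × 8.8882 = 2450 nm.

2450 nm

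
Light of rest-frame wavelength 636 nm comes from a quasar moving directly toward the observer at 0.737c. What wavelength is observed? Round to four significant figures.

Relativistic Doppler for wavelength: λ_obs = λ_src · √((1−β)/(1+β)).
With β = 0.737: factor = √(0.263/1.737) = 0.38911.
λ_obs = 636 × 0.38911 = 247.5 nm.

247.5 nm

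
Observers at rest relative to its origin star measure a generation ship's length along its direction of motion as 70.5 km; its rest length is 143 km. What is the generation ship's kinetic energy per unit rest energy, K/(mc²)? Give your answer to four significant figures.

1.028

γ = L₀/L = 143/70.5 = 2.02837.
K/(mc²) = γ − 1 = 2.02837 − 1 = 1.028.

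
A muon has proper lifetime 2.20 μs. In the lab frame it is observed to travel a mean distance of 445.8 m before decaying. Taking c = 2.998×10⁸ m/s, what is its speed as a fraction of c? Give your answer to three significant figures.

d = βγcτ ⇒ βγ = d/(cτ) = 445.8 m / (659.56 m) = 0.67591.
β = (βγ)/√(1+(βγ)²) = 0.67591/√1.456854 = 0.560.

0.560c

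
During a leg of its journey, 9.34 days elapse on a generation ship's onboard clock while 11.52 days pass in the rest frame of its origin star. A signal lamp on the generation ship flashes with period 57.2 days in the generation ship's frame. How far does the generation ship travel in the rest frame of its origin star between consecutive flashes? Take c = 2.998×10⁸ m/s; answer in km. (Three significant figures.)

γ = Δt/Δτ = 11.52/9.34 = 1.2334.
β = √(1 − 1/γ²) = 0.58537. Lab-frame period = γτ = 1.2334×57.2 days = 70.55 days. Distance = βc × γτ = 0.58537 × 2.998×10⁸ m/s × 6095520 s = 1.0697×10^15 m = 1.07×10^12 km.

1.07×10^12 km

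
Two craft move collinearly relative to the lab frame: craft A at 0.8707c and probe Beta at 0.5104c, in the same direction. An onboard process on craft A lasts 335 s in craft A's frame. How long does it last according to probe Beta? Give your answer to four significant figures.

The velocity of craft A relative to probe Beta is (0.8707 − 0.5104)c / (1 − 0.8707×0.5104) = 0.64849c; relative speed 0.64849c.
At |u| = 0.64849c, γ = (1 − 0.420539)^(−1/2) = 1.3137.
The clock on craft A records proper time, so probe Beta measures Δt = γΔτ = 1.3137 × 335 = 440.1 s.

440.1 s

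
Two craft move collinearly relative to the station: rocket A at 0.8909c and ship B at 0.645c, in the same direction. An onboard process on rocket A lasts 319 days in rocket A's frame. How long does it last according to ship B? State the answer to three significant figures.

391 days

The velocity of rocket A relative to ship B is (0.8909 − 0.645)c / (1 − 0.8909×0.645) = 0.57809c; relative speed 0.57809c.
At |u| = 0.57809c, γ = (1 − 0.334188)^(−1/2) = 1.2255.
The clock on rocket A records proper time, so ship B measures Δt = γΔτ = 1.2255 × 319 = 391 days.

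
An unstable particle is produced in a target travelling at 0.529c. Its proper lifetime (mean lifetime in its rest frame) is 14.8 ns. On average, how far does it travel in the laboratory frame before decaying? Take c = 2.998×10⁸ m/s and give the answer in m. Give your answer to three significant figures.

2.77 m

With β = 0.529, γ = 1/√(1 − 0.529²) = 1/√0.720159 = 1.1784.
Lab-frame lifetime: Δt = γτ = 1.1784 × 14.8 ns = 17.44 ns.
Distance: d = vΔt = 0.529 × 2.998×10⁸ m/s × 1.7440×10^-8 s = 2.77 m.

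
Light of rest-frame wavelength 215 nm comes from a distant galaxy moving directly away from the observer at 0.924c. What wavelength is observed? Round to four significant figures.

Relativistic Doppler for wavelength: λ_obs = λ_src · √((1+β)/(1−β)).
With β = 0.924: factor = √(1.924/0.076) = 5.0315.
λ_obs = 215 × 5.0315 = 1082 nm.

1082 nm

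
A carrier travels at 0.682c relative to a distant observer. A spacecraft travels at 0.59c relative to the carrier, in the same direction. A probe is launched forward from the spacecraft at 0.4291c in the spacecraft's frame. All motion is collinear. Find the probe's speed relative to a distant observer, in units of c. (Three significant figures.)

0.962c

Compose velocities in two stages. Stage 1 (into S'): u₁ = (0.4291+0.59)/(1+0.4291×0.59) = 0.81322.
Stage 2 (into S): u = (0.81322+0.682)/(1+0.81322×0.682) = 0.96179, so the speed is 0.962c.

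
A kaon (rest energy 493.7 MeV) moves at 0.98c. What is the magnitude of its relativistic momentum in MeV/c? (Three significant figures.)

2430 MeV/c

With β = 0.98, γ = 1/√(1 − 0.98²) = 1/√0.0396 = 5.0252.
Momentum: p = γβ·mc = 5.0252 × 0.98 × 493.7 MeV/c = 2430 MeV/c.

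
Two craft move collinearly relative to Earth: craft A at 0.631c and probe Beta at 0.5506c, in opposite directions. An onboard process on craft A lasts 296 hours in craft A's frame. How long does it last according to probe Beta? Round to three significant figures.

Speed of craft A in probe Beta's frame: u = (v_A + v_B)/(1 + v_A v_B/c²) = (0.631 + 0.5506)/(1 + 0.631×0.5506) = 1.1816/1.3474286 = 0.87693; |u| = 0.87693c.
At |u| = 0.87693c, γ = (1 − 0.769006)^(−1/2) = 2.0807.
The clock on craft A records proper time, so probe Beta measures Δt = γΔτ = 2.0807 × 296 = 616 hours.

616 hours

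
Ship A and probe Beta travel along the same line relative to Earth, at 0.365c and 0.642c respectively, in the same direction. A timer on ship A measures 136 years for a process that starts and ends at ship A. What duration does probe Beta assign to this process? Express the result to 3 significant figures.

146 years

Speed of ship A in probe Beta's frame: u = (v_A − v_B)/(1 − v_A v_B/c²) = (0.365 − 0.642)/(1 − 0.365×0.642) = −0.277/0.76567 = −0.36177; |u| = 0.36177c.
At |u| = 0.36177c, γ = (1 − 0.130878)^(−1/2) = 1.0727.
Ship A's interval is proper; time dilation gives Δt_B = γΔτ = 1.0727 × 136 years = 146 years.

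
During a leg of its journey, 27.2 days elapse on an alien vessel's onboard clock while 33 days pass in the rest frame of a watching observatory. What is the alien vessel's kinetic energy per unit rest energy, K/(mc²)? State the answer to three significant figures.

The time-dilation ratio gives γ = 33/27.2 = 1.21324.
Since K = (γ−1)mc², K/(mc²) = 1.21324 − 1 = 0.213.

0.213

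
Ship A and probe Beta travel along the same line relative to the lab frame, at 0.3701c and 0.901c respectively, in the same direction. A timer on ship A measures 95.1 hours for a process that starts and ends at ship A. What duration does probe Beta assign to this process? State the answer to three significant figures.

157 hours

Speed of ship A in probe Beta's frame: u = (v_A − v_B)/(1 − v_A v_B/c²) = (0.3701 − 0.901)/(1 − 0.3701×0.901) = −0.5309/0.6665399 = −0.7965; |u| = 0.7965c.
At |u| = 0.7965c, γ = (1 − 0.634412)^(−1/2) = 1.6539.
Ship A's interval is proper; time dilation gives Δt_B = γΔτ = 1.6539 × 95.1 hours = 157 hours.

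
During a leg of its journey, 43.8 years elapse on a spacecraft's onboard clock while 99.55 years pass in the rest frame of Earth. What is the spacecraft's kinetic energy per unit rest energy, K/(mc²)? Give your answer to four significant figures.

1.273

The time-dilation ratio gives γ = 99.55/43.8 = 2.27283.
Since K = (γ−1)mc², K/(mc²) = 2.27283 − 1 = 1.273.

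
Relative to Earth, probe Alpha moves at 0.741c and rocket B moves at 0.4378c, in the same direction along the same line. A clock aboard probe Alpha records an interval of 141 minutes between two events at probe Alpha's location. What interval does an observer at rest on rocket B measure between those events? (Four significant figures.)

The velocity of probe Alpha relative to rocket B is (0.741 − 0.4378)c / (1 − 0.741×0.4378) = 0.44879c; relative speed 0.44879c.
At |u| = 0.44879c, γ = (1 − 0.201412)^(−1/2) = 1.119.
The clock on probe Alpha records proper time, so rocket B measures Δt = γΔτ = 1.119 × 141 = 157.8 minutes.

157.8 minutes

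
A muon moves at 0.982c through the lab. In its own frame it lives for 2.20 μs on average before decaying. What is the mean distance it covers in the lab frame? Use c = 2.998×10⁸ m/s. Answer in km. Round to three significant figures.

3.43 km

γ = 1/√(1 − β²) = 1/√(1 − 0.964324) = 1/√0.035676 = 1/0.188881 = 5.2943.
Lab-frame lifetime: Δt = γτ = 5.2943 × 2.20 μs = 11.647 μs.
Distance: d = vΔt = 0.982 × 2.998×10⁸ m/s × 1.1647×10^-5 s = 3430 m = 3.43 km.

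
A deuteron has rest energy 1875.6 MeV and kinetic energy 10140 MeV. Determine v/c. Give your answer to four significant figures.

K = (γ−1)mc², so γ = 1 + 10140/1875.6 = 6.4063.
Then v/c = √(1 − γ⁻²) = √(1 − 0.0243661) = √0.9756339 = 0.9877.

0.9877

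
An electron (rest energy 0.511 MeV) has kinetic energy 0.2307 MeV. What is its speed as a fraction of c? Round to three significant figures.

K = (γ−1)mc², so γ = 1 + 0.2307/0.511 = 1.4515.
Then v/c = √(1 − γ⁻²) = √(1 − 0.474642) = √0.525358 = 0.725.

0.725c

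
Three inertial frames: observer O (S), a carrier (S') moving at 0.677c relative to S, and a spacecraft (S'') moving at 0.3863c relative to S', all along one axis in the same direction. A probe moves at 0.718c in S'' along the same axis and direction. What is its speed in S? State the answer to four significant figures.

Apply u = (u'+v)/(1+u'v) twice. Probe in the carrier frame: (0.718+0.3863)/(1+0.718·0.3863) = 1.1043/1.2773634 = 0.86452c.
That velocity, transformed to the rest frame of observer O: (0.86452+0.677)/(1+0.86452·0.677) = 1.54152/1.58528004 = 0.9724c.

0.9724c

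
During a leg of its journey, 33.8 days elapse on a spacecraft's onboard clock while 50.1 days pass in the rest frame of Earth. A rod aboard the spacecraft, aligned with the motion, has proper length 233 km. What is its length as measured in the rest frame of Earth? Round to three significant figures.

157 km

From Δt = γΔτ: γ = 50.1/33.8 = 1.48225.
L = L₀/γ = 233/1.48225 = 157 km.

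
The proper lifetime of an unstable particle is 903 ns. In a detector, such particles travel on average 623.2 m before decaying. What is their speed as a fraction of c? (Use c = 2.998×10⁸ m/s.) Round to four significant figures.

Let x = d/(cτ) = 623.2 m / (2.998×10⁸ m/s × 9.030×10^-7 s) = 2.302. Since d = βγcτ, x = βγ = β/√(1−β²).
Solving: β² = x²/(1+x²) = 5.2992/6.2992 = 0.84125, so β = 0.9172.

0.9172c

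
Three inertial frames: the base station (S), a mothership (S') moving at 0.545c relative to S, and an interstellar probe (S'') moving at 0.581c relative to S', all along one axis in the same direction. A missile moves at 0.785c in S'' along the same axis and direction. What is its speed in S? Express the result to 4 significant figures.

Compose velocities in two stages. Stage 1 (into S'): u₁ = (0.785+0.581)/(1+0.785×0.581) = 0.93813.
Stage 2 (into S): u = (0.93813+0.545)/(1+0.93813×0.545) = 0.98137, so the speed is 0.9814c.

0.9814c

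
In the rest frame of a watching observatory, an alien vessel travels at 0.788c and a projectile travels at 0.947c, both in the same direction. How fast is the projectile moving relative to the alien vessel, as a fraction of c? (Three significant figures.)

Transform to the alien vessel's frame: u' = (u − v)/(1 − uv/c²).
u' = (0.947 − 0.788)/(1 − 0.947×0.788) = 0.159/0.253764 = 0.62657.
Speed in the alien vessel's frame: 0.627c (in the same direction).

0.627c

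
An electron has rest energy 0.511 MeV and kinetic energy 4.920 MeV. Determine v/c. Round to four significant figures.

γ = 1 + K/(mc²) = 1 + 4.920/0.511 = 10.628.
β = √(1 − 1/γ²) = √(1 − 0.00885313) = √0.99114687 = 0.9956.

0.9956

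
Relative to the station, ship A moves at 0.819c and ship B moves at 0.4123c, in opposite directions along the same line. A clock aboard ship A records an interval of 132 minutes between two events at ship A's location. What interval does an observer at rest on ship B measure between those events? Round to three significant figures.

The velocity of ship A relative to ship B is (0.819 + 0.4123)c / (1 + 0.819×0.4123) = 0.92048c; relative speed 0.92048c.
At |u| = 0.92048c, γ = (1 − 0.847283)^(−1/2) = 2.5589.
Ship A's interval is proper; time dilation gives Δt_B = γΔτ = 2.5589 × 132 minutes = 338 minutes.

338 minutes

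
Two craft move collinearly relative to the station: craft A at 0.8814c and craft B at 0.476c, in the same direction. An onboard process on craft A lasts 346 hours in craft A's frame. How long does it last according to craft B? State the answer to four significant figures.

483.5 hours

Speed of craft A in craft B's frame: u = (v_A − v_B)/(1 − v_A v_B/c²) = (0.8814 − 0.476)/(1 − 0.8814×0.476) = 0.4054/0.5804536 = 0.69842; |u| = 0.69842c.
γ for this relative speed: γ = 1/√(1 − 0.48779) = 1.3973.
The clock on craft A records proper time, so craft B measures Δt = γΔτ = 1.3973 × 346 = 483.5 hours.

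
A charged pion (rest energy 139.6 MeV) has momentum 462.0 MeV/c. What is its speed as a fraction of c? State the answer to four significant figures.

0.9573c

pc/(mc²) = 462.0/139.6 = 3.3095 = βγ = β/√(1−β²).
So β² = x²/(1 + x²) with x = 3.3095: x² = 10.9528, β² = 10.9528/11.9528 = 0.916338, β = 0.9573.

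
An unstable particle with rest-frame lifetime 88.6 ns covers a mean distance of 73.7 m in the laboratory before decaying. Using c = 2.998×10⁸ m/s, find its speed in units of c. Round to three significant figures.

d = βγcτ ⇒ βγ = d/(cτ) = 73.70 m / (26.56228 m) = 2.7746.
β = (βγ)/√(1+(βγ)²) = 2.7746/√8.69841 = 0.941.

0.941c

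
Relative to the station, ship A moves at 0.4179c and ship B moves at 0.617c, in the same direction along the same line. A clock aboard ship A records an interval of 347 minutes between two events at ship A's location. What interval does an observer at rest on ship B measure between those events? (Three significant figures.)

The velocity of ship A relative to ship B is (0.4179 − 0.617)c / (1 − 0.4179×0.617) = −0.26827c; relative speed 0.26827c.
γ for this relative speed: γ = 1/√(1 − 0.0719688) = 1.0381.
Ship A's interval is proper; time dilation gives Δt_B = γΔτ = 1.0381 × 347 minutes = 360 minutes.

360 minutes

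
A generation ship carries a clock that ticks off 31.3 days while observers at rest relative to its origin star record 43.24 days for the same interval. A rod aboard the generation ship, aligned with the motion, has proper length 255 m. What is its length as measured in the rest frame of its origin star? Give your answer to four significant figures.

γ = Δt/Δτ = 43.24/31.3 = 1.38147.
L = L₀/γ = 255/1.38147 = 184.6 m.

184.6 m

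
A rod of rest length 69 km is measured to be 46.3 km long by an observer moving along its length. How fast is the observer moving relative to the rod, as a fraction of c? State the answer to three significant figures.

0.741c

Length contraction gives γ = L₀/L = 69/46.3 = 1.4903.
β = √(1 − 1/γ²) = √0.549751 = 0.741.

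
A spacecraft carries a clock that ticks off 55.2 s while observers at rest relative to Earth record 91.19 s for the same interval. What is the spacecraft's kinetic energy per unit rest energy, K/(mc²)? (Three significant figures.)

0.652

The time-dilation ratio gives γ = 91.19/55.2 = 1.65199.
Since K = (γ−1)mc², K/(mc²) = 1.65199 − 1 = 0.652.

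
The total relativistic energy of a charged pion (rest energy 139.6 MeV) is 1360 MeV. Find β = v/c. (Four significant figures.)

0.9947

Total energy E = γmc² gives γ = 1360/139.6 = 9.7421.
Hence β = √(1 − 1/γ²) = √(1 − 0.0105365) = √0.9894635 = 0.9947.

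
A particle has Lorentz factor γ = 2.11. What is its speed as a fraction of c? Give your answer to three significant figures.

0.881c

β = √(1 − 1/γ²) = √(1 − 1/4.4521) = √0.775387 = 0.881.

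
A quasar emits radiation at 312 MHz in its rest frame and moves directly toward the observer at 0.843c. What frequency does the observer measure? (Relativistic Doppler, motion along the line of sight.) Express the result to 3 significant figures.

Relativistic Doppler (source moving toward): f_obs = f_src · √((1+β)/(1−β)).
With β = 0.843: factor = √(1.843/0.157) = 3.4262.
f_obs = 312 × 3.4262 = 1070 MHz.

1070 MHz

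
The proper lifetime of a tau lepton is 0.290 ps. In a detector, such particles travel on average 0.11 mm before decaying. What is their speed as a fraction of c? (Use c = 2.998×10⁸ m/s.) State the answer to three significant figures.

d = βγcτ ⇒ βγ = d/(cτ) = 1.100×10^-4 m / (8.6942×10^-5 m) = 1.2652.
β = (βγ)/√(1+(βγ)²) = 1.2652/√2.60073 = 0.785.

0.785c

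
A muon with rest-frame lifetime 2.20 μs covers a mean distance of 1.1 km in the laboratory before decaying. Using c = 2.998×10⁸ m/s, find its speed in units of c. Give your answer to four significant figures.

Let x = d/(cτ) = 1100 m / (2.998×10⁸ m/s × 2.200×10^-6 s) = 1.6678. Since d = βγcτ, x = βγ = β/√(1−β²).
Solving: β² = x²/(1+x²) = 2.78156/3.78156 = 0.735559, so β = 0.8576.

0.8576c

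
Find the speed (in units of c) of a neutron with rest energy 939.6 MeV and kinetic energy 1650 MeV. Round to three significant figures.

γ = 1 + K/(mc²) = 1 + 1650/939.6 = 2.7561.
β = √(1 − 1/γ²) = √(1 − 0.131647) = √0.868353 = 0.932.

0.932c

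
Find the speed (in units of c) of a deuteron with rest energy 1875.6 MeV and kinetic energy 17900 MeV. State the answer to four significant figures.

0.9955c

K = (γ−1)mc², so γ = 1 + 17900/1875.6 = 10.544.
Then v/c = √(1 − γ⁻²) = √(1 − 0.00899475) = √0.99100525 = 0.9955.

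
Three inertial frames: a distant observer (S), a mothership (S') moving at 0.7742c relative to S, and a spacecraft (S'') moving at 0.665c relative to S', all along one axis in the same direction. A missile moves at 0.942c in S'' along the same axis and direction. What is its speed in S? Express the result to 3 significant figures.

Compose velocities in two stages. Stage 1 (into S'): u₁ = (0.942+0.665)/(1+0.942×0.665) = 0.98805.
Stage 2 (into S): u = (0.98805+0.7742)/(1+0.98805×0.7742) = 0.99847, so the speed is 0.998c.

0.998c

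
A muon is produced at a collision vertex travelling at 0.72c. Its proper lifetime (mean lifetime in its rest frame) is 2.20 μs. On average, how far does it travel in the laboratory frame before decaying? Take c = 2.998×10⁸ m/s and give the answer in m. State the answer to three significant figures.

γ = 1/√(1 − β²) = 1/√(1 − 0.5184) = 1/√0.4816 = 1/0.693974 = 1.441.
Lab-frame lifetime: Δt = γτ = 1.441 × 2.20 μs = 3.1702 μs.
Distance: d = vΔt = 0.72 × 2.998×10⁸ m/s × 3.1702×10^-6 s = 684 m.

684 m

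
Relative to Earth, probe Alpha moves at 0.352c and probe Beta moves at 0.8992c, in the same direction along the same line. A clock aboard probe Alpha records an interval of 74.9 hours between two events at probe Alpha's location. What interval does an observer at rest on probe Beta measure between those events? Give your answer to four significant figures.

125.0 hours

The velocity of probe Alpha relative to probe Beta is (0.352 − 0.8992)c / (1 − 0.352×0.8992) = −0.80061c; relative speed 0.80061c.
γ for this relative speed: γ = 1/√(1 − 0.640976) = 1.6689.
Probe Alpha's interval is proper; time dilation gives Δt_B = γΔτ = 1.6689 × 74.9 hours = 125.0 hours.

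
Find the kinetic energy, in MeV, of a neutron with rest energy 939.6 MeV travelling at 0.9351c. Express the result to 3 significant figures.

With β = 0.9351, γ = 1/√(1 − 0.9351²) = 1/√0.12558799 = 2.8218.
Kinetic energy: K = (γ − 1)mc² = (2.8218 − 1) × 939.6 MeV = 1.8218 × 939.6 = 1710 MeV.

1710 MeV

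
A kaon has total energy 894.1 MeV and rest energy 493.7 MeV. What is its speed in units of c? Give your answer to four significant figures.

0.8337c

γ = E/(mc²) = 894.1/493.7 = 1.811.
β = √(1 − 1/γ²) = √(1 − 0.304904) = √0.695096 = 0.8337.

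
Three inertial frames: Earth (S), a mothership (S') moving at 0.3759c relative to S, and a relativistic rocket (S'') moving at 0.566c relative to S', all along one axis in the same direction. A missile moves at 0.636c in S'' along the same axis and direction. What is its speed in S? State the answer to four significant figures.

First combine the missile and relativistic rocket (S''→S'): u₁ = (0.636 + 0.566)/(1 + 0.636×0.566) = 1.202/1.359976 = 0.88384.
Then combine with the mothership (S'→S): u = (0.88384 + 0.3759)/(1 + 0.88384×0.3759) = 1.25974/1.332235456 = 0.94558.

0.9456c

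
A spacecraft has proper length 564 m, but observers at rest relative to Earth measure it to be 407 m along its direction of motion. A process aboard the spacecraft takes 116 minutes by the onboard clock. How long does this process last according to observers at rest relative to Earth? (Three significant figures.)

161 minutes

Length contraction gives γ = L₀/L = 564/407 = 1.38575.
Δt = γΔτ = 1.38575 × 116 = 161 minutes.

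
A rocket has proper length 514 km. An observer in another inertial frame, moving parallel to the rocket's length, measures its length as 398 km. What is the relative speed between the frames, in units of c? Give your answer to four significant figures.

Length contraction gives γ = L₀/L = 514/398 = 1.2915.
β = √(1 − 1/γ²) = √0.40047 = 0.6328.

0.6328c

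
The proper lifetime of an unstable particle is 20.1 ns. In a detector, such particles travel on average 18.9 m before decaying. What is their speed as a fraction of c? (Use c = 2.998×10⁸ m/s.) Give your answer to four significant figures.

d = βγcτ ⇒ βγ = d/(cτ) = 18.90 m / (6.02598 m) = 3.1364.
β = (βγ)/√(1+(βγ)²) = 3.1364/√10.837 = 0.9527.

0.9527c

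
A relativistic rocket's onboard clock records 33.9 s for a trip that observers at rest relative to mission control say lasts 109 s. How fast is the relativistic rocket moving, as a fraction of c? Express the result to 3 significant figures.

0.950c

γ = Δt/Δτ = 109/33.9 = 3.2153.
β = √(1 − 1/γ²) = √(1 − 0.0967291) = √0.9032709 = 0.950.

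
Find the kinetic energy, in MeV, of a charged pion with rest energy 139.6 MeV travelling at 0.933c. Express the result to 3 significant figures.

248 MeV

With β = 0.933, γ = 1/√(1 − 0.933²) = 1/√0.129511 = 2.7787.
Kinetic energy: K = (γ − 1)mc² = (2.7787 − 1) × 139.6 MeV = 1.7787 × 139.6 = 248 MeV.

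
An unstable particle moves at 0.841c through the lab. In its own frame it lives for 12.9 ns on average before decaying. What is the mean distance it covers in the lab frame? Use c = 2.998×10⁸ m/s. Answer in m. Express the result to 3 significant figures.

γ = 1/√(1 − β²) = 1/√(1 − 0.707281) = 1/√0.292719 = 1/0.541035 = 1.8483.
Lab-frame lifetime: Δt = γτ = 1.8483 × 12.9 ns = 23.843 ns.
Distance: d = vΔt = 0.841 × 2.998×10⁸ m/s × 2.3843×10^-8 s = 6.01 m.

6.01 m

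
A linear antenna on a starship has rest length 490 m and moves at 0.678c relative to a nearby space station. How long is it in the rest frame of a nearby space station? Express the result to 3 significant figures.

Lorentz factor: γ = (1 − 0.459684)^(−1/2) = 1.3604.
Length contraction: L = L₀/γ = 490/1.3604 = 360 m.

360 m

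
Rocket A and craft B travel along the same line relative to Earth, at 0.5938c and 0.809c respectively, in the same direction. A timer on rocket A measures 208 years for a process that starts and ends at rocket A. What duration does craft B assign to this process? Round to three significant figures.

Transform rocket A's velocity into craft B's frame: (0.5938 − 0.809)/(1 − 0.5938·0.809) = −0.2152/0.5196158, so the relative speed is 0.41415c.
At |u| = 0.41415c, γ = (1 − 0.17152)^(−1/2) = 1.0986.
The clock on rocket A records proper time, so craft B measures Δt = γΔτ = 1.0986 × 208 = 229 years.

229 years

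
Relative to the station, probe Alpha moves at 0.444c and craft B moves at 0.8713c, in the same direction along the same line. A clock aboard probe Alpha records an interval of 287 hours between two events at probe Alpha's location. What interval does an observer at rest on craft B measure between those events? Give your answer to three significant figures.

Speed of probe Alpha in craft B's frame: u = (v_A − v_B)/(1 − v_A v_B/c²) = (0.444 − 0.8713)/(1 − 0.444×0.8713) = −0.4273/0.6131428 = −0.6969; |u| = 0.6969c.
γ for this relative speed: γ = 1/√(1 − 0.48567) = 1.3944.
Probe Alpha's interval is proper; time dilation gives Δt_B = γΔτ = 1.3944 × 287 hours = 400 hours.

400 hours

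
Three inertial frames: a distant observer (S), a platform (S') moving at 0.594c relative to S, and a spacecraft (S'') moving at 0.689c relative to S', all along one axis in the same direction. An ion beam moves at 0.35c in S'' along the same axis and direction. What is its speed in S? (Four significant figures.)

0.9558c

Compose velocities in two stages. Stage 1 (into S'): u₁ = (0.35+0.689)/(1+0.35×0.689) = 0.83713.
Stage 2 (into S): u = (0.83713+0.594)/(1+0.83713×0.594) = 0.95584, so the speed is 0.9558c.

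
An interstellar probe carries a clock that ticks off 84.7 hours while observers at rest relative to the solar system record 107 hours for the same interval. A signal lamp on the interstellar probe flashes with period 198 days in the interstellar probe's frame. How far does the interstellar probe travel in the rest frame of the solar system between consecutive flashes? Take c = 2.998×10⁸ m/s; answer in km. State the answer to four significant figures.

3.959×10^12 km

The time-dilation ratio gives γ = 107/84.7 = 1.26328.
β = √(1 − 1/γ²) = 0.61105. Lab-frame period = γτ = 1.26328×198 days = 250.13 days. Distance = βc × γτ = 0.61105 × 2.998×10⁸ m/s × 21611232 s = 3.9590×10^15 m = 3.959×10^12 km.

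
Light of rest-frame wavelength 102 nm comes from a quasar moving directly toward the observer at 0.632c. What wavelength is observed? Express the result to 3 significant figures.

Relativistic Doppler for wavelength: λ_obs = λ_src · √((1−β)/(1+β)).
With β = 0.632: factor = √(0.368/1.632) = 0.47486.
λ_obs = 102 × 0.47486 = 48.4 nm.

48.4 nm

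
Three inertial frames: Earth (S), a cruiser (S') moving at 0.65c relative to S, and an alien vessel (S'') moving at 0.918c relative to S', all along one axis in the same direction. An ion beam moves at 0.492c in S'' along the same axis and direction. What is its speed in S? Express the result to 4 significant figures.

0.9938c

Apply u = (u'+v)/(1+u'v) twice. Ion beam in the cruiser frame: (0.492+0.918)/(1+0.492·0.918) = 1.41/1.451656 = 0.9713c.
That velocity, transformed to the rest frame of Earth: (0.9713+0.65)/(1+0.9713·0.65) = 1.6213/1.631345 = 0.99384c.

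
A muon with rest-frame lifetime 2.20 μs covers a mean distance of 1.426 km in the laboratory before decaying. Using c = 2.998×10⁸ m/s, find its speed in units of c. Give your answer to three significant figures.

Lab distance = (lab lifetime)·v = γτ·βc, so βγ = d/(cτ) = 1426/(2.998×10⁸ × 2.200×10^-6) = 2.162.
With βγ = 2.162: γ² = 1 + (βγ)² = 5.67424, and β = (βγ)/γ = 2.162/2.38207 = 0.908.

0.908c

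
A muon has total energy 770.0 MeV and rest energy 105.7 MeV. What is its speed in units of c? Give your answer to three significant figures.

γ = E/(mc²) = 770.0/105.7 = 7.2848.
β = √(1 − 1/γ²) = √(1 − 0.0188436) = √0.9811564 = 0.991.

0.991c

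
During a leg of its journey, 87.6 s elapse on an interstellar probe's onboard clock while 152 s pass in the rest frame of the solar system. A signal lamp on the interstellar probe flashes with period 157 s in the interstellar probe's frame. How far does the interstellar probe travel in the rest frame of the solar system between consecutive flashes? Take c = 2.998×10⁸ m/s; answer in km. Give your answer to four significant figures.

The time-dilation ratio gives γ = 152/87.6 = 1.73516.
β = √(1 − 1/γ²) = 0.81723. Lab-frame period = γτ = 1.73516×157 s = 272.42 s. Distance = βc × γτ = 0.81723 × 2.998×10⁸ m/s × 272.42 s = 6.6744×10^10 m = 6.674×10^7 km.

6.674×10^7 km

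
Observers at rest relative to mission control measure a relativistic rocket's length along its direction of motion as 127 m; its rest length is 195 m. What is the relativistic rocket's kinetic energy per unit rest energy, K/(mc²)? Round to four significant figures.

0.5354

Length contraction gives γ = L₀/L = 195/127 = 1.53543.
K/(mc²) = γ − 1 = 1.53543 − 1 = 0.5354.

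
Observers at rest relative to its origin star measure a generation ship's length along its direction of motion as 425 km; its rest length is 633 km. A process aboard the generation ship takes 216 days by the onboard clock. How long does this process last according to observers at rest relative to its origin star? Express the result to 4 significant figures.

321.7 days

Length contraction gives γ = L₀/L = 633/425 = 1.48941.
The same γ dilates the second interval: 1.48941 × 216 days = 321.7 days.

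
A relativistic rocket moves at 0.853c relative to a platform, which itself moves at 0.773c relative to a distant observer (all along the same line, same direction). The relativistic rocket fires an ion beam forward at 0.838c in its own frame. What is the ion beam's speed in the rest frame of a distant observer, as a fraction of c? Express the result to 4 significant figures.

First combine the ion beam and relativistic rocket (S''→S'): u₁ = (0.838 + 0.853)/(1 + 0.838×0.853) = 1.691/1.714814 = 0.98611.
Then combine with the platform (S'→S): u = (0.98611 + 0.773)/(1 + 0.98611×0.773) = 1.75911/1.76226303 = 0.99821.

0.9982c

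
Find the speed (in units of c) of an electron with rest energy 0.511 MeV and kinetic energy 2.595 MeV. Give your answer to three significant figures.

0.986c

γ = 1 + K/(mc²) = 1 + 2.595/0.511 = 6.0783.
β = √(1 − 1/γ²) = √(1 − 0.0270667) = √0.9729333 = 0.986.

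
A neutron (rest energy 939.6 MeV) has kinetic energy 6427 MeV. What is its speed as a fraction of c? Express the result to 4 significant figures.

0.9918c

γ = 1 + K/(mc²) = 1 + 6427/939.6 = 7.8401.
β = √(1 − 1/γ²) = √(1 − 0.0162688) = √0.9837312 = 0.9918.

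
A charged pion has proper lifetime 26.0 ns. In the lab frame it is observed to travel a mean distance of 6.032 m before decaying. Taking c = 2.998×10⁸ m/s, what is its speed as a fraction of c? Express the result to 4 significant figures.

0.6120c

d = βγcτ ⇒ βγ = d/(cτ) = 6.032 m / (7.7948 m) = 0.77385.
β = (βγ)/√(1+(βγ)²) = 0.77385/√1.598844 = 0.6120.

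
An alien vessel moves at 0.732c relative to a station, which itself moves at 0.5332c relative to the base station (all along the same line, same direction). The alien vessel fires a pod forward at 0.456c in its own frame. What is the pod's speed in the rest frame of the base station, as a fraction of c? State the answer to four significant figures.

0.9654c

Compose velocities in two stages. Stage 1 (into S'): u₁ = (0.456+0.732)/(1+0.456×0.732) = 0.89069.
Stage 2 (into S): u = (0.89069+0.5332)/(1+0.89069×0.5332) = 0.9654, so the speed is 0.9654c.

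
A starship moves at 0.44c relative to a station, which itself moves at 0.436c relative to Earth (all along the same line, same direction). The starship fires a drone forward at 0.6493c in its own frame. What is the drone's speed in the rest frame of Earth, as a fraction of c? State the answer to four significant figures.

0.9371c

Compose velocities in two stages. Stage 1 (into S'): u₁ = (0.6493+0.44)/(1+0.6493×0.44) = 0.84725.
Stage 2 (into S): u = (0.84725+0.436)/(1+0.84725×0.436) = 0.93709, so the speed is 0.9371c.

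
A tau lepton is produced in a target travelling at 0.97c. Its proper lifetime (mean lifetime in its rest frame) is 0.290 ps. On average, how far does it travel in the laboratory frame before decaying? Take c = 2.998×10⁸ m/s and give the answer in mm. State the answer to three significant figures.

0.347 mm

γ = 1/√(1 − β²) = 1/√(1 − 0.9409) = 1/√0.0591 = 4.1135.
Lab-frame lifetime: Δt = γτ = 4.1135 × 0.290 ps = 1.1929 ps.
Distance: d = vΔt = 0.97 × 2.998×10⁸ m/s × 1.1929×10^-12 s = 3.47×10^-4 m = 0.347 mm.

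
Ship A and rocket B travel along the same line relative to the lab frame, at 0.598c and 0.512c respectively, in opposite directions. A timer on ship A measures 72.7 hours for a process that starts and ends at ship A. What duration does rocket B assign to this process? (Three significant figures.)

Transform ship A's velocity into rocket B's frame: (0.598 + 0.512)/(1 + 0.598·0.512) = 1.11/1.306176, so the relative speed is 0.84981c.
At |u| = 0.84981c, γ = (1 − 0.722177)^(−1/2) = 1.8972.
Ship A's interval is proper; time dilation gives Δt_B = γΔτ = 1.8972 × 72.7 hours = 138 hours.

138 hours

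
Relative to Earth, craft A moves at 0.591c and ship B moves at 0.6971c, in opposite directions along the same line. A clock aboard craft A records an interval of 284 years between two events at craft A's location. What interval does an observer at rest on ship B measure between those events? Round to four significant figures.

The velocity of craft A relative to ship B is (0.591 + 0.6971)c / (1 + 0.591×0.6971) = 0.91226c; relative speed 0.91226c.
At |u| = 0.91226c, γ = (1 − 0.832218)^(−1/2) = 2.4413.
The clock on craft A records proper time, so ship B measures Δt = γΔτ = 2.4413 × 284 = 693.3 years.

693.3 years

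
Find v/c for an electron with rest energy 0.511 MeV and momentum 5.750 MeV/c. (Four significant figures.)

0.9961

βγ = pc/(mc²) = 5.750/0.511 = 11.252.
Since γ² = 1 + (βγ)² = 127.608, γ = √127.608 = 11.2964, and β = (βγ)/γ = 11.252/11.2964 = 0.9961.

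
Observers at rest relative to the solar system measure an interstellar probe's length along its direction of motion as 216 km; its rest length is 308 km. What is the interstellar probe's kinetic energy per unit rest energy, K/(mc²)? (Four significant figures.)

0.4259

γ = L₀/L = 308/216 = 1.42593.
Since K = (γ−1)mc², K/(mc²) = 1.42593 − 1 = 0.4259.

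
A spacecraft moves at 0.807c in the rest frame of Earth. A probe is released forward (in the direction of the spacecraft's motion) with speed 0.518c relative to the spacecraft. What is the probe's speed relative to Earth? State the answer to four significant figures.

Relativistic velocity addition: u = (u' + v)/(1 + u'v/c²), with u' = 0.518c and v = 0.807c.
Numerator: 0.518 + 0.807 = 1.325. Denominator: 1 + (0.518)(0.807) = 1.418026.
u = 1.325/1.418026 = 0.9344, so the speed is 0.9344c.

0.9344c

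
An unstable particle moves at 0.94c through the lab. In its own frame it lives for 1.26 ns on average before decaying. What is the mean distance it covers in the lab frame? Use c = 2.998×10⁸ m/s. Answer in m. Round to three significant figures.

1.04 m

Lorentz factor: γ = (1 − 0.8836)^(−1/2) = 2.9311.
Lab-frame lifetime: Δt = γτ = 2.9311 × 1.26 ns = 3.6932 ns.
Distance: d = vΔt = 0.94 × 2.998×10⁸ m/s × 3.6932×10^-9 s = 1.04 m.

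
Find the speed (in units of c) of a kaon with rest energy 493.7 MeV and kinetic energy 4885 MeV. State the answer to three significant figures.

γ = 1 + K/(mc²) = 1 + 4885/493.7 = 10.895.
β = √(1 − 1/γ²) = √(1 − 0.00842453) = √0.99157547 = 0.996.

0.996c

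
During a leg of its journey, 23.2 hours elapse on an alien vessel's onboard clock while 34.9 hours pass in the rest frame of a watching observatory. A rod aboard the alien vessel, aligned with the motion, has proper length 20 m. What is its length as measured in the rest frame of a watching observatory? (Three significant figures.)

13.3 m

γ = Δt/Δτ = 34.9/23.2 = 1.50431.
The rod contracts by the same γ: 20 m / 1.50431 = 13.3 m.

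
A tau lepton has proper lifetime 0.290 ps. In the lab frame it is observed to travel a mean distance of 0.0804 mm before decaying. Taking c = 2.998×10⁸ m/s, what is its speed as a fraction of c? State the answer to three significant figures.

0.679c

Let x = d/(cτ) = 8.040×10^-5 m / (2.998×10⁸ m/s × 2.900×10^-13 s) = 0.92475. Since d = βγcτ, x = βγ = β/√(1−β²).
Solving: β² = x²/(1+x²) = 0.855163/1.855163 = 0.460964, so β = 0.679.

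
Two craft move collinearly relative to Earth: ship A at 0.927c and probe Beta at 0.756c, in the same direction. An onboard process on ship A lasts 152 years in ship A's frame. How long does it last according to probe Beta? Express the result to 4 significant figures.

The velocity of ship A relative to probe Beta is (0.927 − 0.756)c / (1 − 0.927×0.756) = 0.57155c; relative speed 0.57155c.
γ for this relative speed: γ = 1/√(1 − 0.326669) = 1.2187.
The clock on ship A records proper time, so probe Beta measures Δt = γΔτ = 1.2187 × 152 = 185.2 years.

185.2 years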